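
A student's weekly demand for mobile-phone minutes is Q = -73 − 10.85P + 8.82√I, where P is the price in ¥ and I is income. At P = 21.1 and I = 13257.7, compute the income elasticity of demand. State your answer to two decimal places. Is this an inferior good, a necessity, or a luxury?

At P = 21.1, I = 13257.7: Q = 713.618.
Holding P constant, ∂Q/∂I = 8.82/(2√I) = 0.0383005.
η_I = (∂Q/∂I)·(I/Q) = 0.0383005 × (13257.7/713.618) = 0.71.
Since 0 < η < 1, this is a necessity.

0.71 (necessity)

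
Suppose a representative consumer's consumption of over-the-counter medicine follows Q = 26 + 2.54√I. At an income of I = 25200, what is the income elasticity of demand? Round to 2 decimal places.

0.47

At I = 25200: Q = 429.212.
dQ/dI = 2.54/(2√I) = 0.00800025 at this income.
η = (dQ/dI)·(I/Q) = 0.00800025 × (25200/429.212) = 0.47.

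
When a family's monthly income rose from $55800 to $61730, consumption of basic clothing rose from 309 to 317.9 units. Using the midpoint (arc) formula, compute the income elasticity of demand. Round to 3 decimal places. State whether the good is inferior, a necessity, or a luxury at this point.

ΔQ = 317.9 − 309 = 8.9; midpoint Q̄ = (309 + 317.9)/2 = 313.45.
ΔI = 61730 − 55800 = 5930; midpoint Ī = (55800 + 61730)/2 = 58765.
η = (ΔQ/Q̄) ÷ (ΔI/Ī) = (8.9/313.45) ÷ (5930/58765) = 0.281.
0 < η < 1 ⇒ necessity.

0.281 (necessity)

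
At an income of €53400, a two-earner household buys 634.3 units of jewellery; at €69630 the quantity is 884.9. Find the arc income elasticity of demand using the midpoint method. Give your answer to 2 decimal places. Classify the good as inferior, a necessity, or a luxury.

ΔQ = 884.9 − 634.3 = 250.6; midpoint Q̄ = (634.3 + 884.9)/2 = 759.6.
ΔI = 69630 − 53400 = 16230; midpoint Ī = (53400 + 69630)/2 = 61515.
η = (ΔQ/Q̄) ÷ (ΔI/Ī) = (250.6/759.6) ÷ (16230/61515) = 1.25.
η > 1 ⇒ luxury.

1.25 (luxury)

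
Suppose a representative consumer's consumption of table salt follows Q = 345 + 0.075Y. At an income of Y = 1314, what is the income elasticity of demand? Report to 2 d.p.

At Y = 1314: Q = 443.550.
dQ/dY = 0.075.
η = (dQ/dY)·(Y/Q) = 0.075 × (1314/443.550) = 0.22.

0.22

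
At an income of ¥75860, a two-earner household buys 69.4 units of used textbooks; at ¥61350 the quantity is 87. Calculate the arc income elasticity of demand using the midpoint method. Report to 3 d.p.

-1.064

ΔQ = 87 − 69.4 = 17.6; midpoint Q̄ = (69.4 + 87)/2 = 78.2.
ΔI = 61350 − 75860 = -14510; midpoint Ī = (75860 + 61350)/2 = 68605.
η = (ΔQ/Q̄) ÷ (ΔI/Ī) = (17.6/78.2) ÷ (-14510/68605) = -1.064.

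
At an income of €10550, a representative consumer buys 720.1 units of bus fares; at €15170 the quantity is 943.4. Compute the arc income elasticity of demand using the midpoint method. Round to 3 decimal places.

0.747

ΔQ = 943.4 − 720.1 = 223.3; midpoint Q̄ = (720.1 + 943.4)/2 = 831.75.
ΔI = 15170 − 10550 = 4620; midpoint Ī = (10550 + 15170)/2 = 12860.
η = (ΔQ/Q̄) ÷ (ΔI/Ī) = (223.3/831.75) ÷ (4620/12860) = 0.747.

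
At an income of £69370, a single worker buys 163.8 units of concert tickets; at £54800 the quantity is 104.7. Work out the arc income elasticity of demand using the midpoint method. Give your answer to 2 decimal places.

ΔQ = 104.7 − 163.8 = -59.1; midpoint Q̄ = (163.8 + 104.7)/2 = 134.25.
ΔI = 54800 − 69370 = -14570; midpoint Ī = (69370 + 54800)/2 = 62085.
η = (ΔQ/Q̄) ÷ (ΔI/Ī) = (-59.1/134.25) ÷ (-14570/62085) = 1.88.

1.88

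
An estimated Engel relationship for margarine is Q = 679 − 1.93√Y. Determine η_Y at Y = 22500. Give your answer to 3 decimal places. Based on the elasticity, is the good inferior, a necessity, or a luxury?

-0.372 (inferior good)

At Y = 22500: Q = 389.500.
dQ/dY = -1.93/(2√Y) = -0.00643333 at this income.
η = (dQ/dY)·(Y/Q) = -0.00643333 × (22500/389.500) = -0.372.
Since η < 0, the good is an inferior good.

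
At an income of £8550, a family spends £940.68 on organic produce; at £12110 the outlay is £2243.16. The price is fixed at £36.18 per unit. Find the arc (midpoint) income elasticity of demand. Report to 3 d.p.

With a constant price, Q₁ = 940.68/36.18 = 26.000 and Q₂ = 2243.16/36.18 = 62.000 (equivalently, work directly with expenditure since P cancels).
Midpoint %ΔQ = (2243.16 − 940.68)/1591.92 = 0.81818; midpoint %ΔI = (12110 − 8550)/10330 = 0.34463.
η = 0.81818 / 0.34463 = 2.374.

2.374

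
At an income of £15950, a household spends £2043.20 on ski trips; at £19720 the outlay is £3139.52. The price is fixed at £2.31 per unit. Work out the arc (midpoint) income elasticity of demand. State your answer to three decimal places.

2.001

With a constant price, Q₁ = 2043.20/2.31 = 884.502 and Q₂ = 3139.52/2.31 = 1359.100 (equivalently, work directly with expenditure since P cancels).
Midpoint %ΔQ = (3139.52 − 2043.20)/2591.36 = 0.42307; midpoint %ΔI = (19720 − 15950)/17835 = 0.21138.
η = 0.42307 / 0.21138 = 2.001.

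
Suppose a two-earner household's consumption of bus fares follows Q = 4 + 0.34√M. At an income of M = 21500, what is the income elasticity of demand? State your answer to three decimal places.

0.463

At M = 21500: Q = 53.854.
dQ/dM = 0.34/(2√M) = 0.00115939 at this income.
η = (dQ/dM)·(M/Q) = 0.00115939 × (21500/53.854) = 0.463.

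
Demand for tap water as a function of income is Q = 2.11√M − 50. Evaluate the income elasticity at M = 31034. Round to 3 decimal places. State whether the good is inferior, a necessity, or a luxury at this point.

At M = 31034: Q = 321.708.
dQ/dM = 2.11/(2√M) = 0.00598871 at this income.
η = (dQ/dM)·(M/Q) = 0.00598871 × (31034/321.708) = 0.578.
Since 0 < η < 1, the good is a necessity.

0.578 (necessity)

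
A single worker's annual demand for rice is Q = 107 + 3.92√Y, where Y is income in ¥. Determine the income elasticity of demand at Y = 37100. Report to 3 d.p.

0.438

At Y = 37100: Q = 862.045.
dQ/dY = 3.92/(2√Y) = 0.0101758 at this income.
η = (dQ/dY)·(Y/Q) = 0.0101758 × (37100/862.045) = 0.438.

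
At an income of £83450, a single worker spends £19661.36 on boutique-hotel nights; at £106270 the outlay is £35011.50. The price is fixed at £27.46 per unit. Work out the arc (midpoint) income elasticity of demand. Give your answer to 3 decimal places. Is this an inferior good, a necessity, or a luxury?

2.334 (luxury)

With a constant price, Q₁ = 19661.36/27.46 = 716.000 and Q₂ = 35011.50/27.46 = 1275.000 (equivalently, work directly with expenditure since P cancels).
Midpoint %ΔQ = (35011.50 − 19661.36)/27336.43 = 0.56153; midpoint %ΔI = (106270 − 83450)/94860 = 0.24057.
η = 0.56153 / 0.24057 = 2.334.
η > 1 ⇒ luxury.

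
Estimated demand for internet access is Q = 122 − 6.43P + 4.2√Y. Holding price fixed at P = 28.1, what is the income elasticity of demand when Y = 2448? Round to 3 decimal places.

0.697

At P = 28.1, Y = 2448: Q = 149.122.
Holding P constant, ∂Q/∂Y = 4.2/(2√Y) = 0.0424437.
η_Y = (∂Q/∂Y)·(Y/Q) = 0.0424437 × (2448/149.122) = 0.697.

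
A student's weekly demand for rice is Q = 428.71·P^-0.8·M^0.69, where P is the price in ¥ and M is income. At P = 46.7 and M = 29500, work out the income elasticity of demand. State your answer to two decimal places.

0.69

For a multiplicative demand Q = A·P^α·M^β, the income elasticity is β everywhere.
Here β = 0.69, so η = 0.69.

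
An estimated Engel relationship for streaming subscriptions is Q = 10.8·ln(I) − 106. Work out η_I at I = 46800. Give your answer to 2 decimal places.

At I = 46800: Q = 10.139.
dQ/dI = 10.8/I = 0.000230769 at this income.
η = (dQ/dI)·(I/Q) = 0.000230769 × (46800/10.139) = 1.07.

1.07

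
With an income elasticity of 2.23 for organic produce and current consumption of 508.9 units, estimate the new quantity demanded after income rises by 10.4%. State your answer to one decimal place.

626.9

%ΔQ ≈ η × %ΔI = 2.23 × 10.4% = 23.192%.
New Q ≈ 508.9 × (1 + 0.23192) = 626.9.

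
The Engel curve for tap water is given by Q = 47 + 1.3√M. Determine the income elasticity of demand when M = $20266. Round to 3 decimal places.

At M = 20266: Q = 232.066.
dQ/dM = 1.3/(2√M) = 0.00456593 at this income.
η = (dQ/dM)·(M/Q) = 0.00456593 × (20266/232.066) = 0.399.

0.399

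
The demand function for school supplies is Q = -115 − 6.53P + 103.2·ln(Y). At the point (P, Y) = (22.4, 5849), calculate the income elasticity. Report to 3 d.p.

0.163

At P = 22.4, Y = 5849: Q = 633.887.
Holding P constant, ∂Q/∂Y = 103.2/Y = 0.017644.
η_Y = (∂Q/∂Y)·(Y/Q) = 0.017644 × (5849/633.887) = 0.163.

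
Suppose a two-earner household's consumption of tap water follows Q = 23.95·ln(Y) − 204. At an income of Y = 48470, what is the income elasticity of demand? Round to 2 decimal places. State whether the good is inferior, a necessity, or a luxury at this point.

At Y = 48470: Q = 54.389.
dQ/dY = 23.95/Y = 0.00049412 at this income.
η = (dQ/dY)·(Y/Q) = 0.00049412 × (48470/54.389) = 0.44.
Since 0 < η < 1, the good is a necessity.

0.44 (necessity)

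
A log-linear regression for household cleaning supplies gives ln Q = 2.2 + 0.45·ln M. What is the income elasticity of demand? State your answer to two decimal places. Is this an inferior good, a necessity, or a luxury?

0.45 (necessity)

In a log-linear demand, the coefficient on ln M is the income elasticity.
So η = 0.45.
0 < η < 1 ⇒ necessity.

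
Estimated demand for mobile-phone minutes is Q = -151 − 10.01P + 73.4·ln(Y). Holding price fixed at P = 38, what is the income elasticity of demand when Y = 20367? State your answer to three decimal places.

0.373

At P = 38, Y = 20367: Q = 196.871.
Holding P constant, ∂Q/∂Y = 73.4/Y = 0.00360387.
η_Y = (∂Q/∂Y)·(Y/Q) = 0.00360387 × (20367/196.871) = 0.373.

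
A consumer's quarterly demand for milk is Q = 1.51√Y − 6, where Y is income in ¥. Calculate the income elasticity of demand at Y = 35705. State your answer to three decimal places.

At Y = 35705: Q = 279.326.
dQ/dY = 1.51/(2√Y) = 0.0039956 at this income.
η = (dQ/dY)·(Y/Q) = 0.0039956 × (35705/279.326) = 0.511.

0.511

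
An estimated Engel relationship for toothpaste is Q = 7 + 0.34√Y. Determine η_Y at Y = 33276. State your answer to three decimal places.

0.449

At Y = 33276: Q = 69.022.
dQ/dY = 0.34/(2√Y) = 0.00093193 at this income.
η = (dQ/dY)·(Y/Q) = 0.00093193 × (33276/69.022) = 0.449.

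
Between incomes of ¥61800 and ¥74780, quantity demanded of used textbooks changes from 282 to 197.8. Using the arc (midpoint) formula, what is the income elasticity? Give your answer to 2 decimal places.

-1.85

ΔQ = 197.8 − 282 = -84.2; midpoint Q̄ = (282 + 197.8)/2 = 239.9.
ΔI = 74780 − 61800 = 12980; midpoint Ī = (61800 + 74780)/2 = 68290.
η = (ΔQ/Q̄) ÷ (ΔI/Ī) = (-84.2/239.9) ÷ (12980/68290) = -1.85.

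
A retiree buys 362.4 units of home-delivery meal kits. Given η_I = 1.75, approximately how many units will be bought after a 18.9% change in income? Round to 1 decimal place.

%ΔQ ≈ η × %ΔI = 1.75 × 18.9% = 33.075%.
New Q ≈ 362.4 × (1 + 0.33075) = 482.3.

482.3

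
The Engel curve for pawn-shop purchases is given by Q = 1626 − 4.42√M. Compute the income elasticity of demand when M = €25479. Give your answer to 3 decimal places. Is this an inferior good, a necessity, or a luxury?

-0.383 (inferior good)

At M = 25479: Q = 920.473.
dQ/dM = -4.42/(2√M) = -0.0138453 at this income.
η = (dQ/dM)·(M/Q) = -0.0138453 × (25479/920.473) = -0.383.
Since η < 0, the good is an inferior good.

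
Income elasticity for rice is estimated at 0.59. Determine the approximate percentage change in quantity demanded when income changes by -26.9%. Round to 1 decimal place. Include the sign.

-15.9%

%ΔQ ≈ η × %ΔI = 0.59 × (-26.9%) = -15.9%.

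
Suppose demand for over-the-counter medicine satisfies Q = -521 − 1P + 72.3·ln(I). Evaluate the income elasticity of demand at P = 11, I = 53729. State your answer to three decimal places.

0.283

At P = 11, I = 53729: Q = 255.471.
Holding P constant, ∂Q/∂I = 72.3/I = 0.00134564.
η_I = (∂Q/∂I)·(I/Q) = 0.00134564 × (53729/255.471) = 0.283.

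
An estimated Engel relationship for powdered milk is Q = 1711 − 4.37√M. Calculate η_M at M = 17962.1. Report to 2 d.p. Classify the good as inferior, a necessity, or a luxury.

At M = 17962.1: Q = 1125.321.
dQ/dM = -4.37/(2√M) = -0.0163032 at this income.
η = (dQ/dM)·(M/Q) = -0.0163032 × (17962.1/1125.321) = -0.26.
Since η < 0, the good is an inferior good.

-0.26 (inferior good)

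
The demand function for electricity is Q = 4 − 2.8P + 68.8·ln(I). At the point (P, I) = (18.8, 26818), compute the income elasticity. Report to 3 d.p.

At P = 18.8, I = 26818: Q = 652.902.
Holding P constant, ∂Q/∂I = 68.8/I = 0.00256544.
η_I = (∂Q/∂I)·(I/Q) = 0.00256544 × (26818/652.902) = 0.105.

0.105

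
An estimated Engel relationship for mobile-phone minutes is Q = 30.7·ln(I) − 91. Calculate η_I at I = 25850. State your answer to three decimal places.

At I = 25850: Q = 220.914.
dQ/dI = 30.7/I = 0.00118762 at this income.
η = (dQ/dI)·(I/Q) = 0.00118762 × (25850/220.914) = 0.139.

0.139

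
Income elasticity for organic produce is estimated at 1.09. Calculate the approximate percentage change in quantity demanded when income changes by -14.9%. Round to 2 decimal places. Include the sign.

-16.24%

%ΔQ ≈ η × %ΔI = 1.09 × (-14.9%) = -16.24%.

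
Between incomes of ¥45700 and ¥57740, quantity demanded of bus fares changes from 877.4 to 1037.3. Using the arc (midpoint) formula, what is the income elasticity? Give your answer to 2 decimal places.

ΔQ = 1037.3 − 877.4 = 159.9; midpoint Q̄ = (877.4 + 1037.3)/2 = 957.35.
ΔI = 57740 − 45700 = 12040; midpoint Ī = (45700 + 57740)/2 = 51720.
η = (ΔQ/Q̄) ÷ (ΔI/Ī) = (159.9/957.35) ÷ (12040/51720) = 0.72.

0.72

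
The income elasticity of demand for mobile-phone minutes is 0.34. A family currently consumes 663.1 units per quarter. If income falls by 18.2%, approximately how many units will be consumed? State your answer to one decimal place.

%ΔQ ≈ η × %ΔI = 0.34 × (-18.2%) = -6.188%.
New Q ≈ 663.1 × (1 − 0.06188) = 622.1.

622.1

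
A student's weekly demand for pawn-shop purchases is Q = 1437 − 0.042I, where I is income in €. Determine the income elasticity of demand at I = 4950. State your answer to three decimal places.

At I = 4950: Q = 1229.100.
dQ/dI = −0.042.
η = (dQ/dI)·(I/Q) = -0.042 × (4950/1229.100) = -0.169.

-0.169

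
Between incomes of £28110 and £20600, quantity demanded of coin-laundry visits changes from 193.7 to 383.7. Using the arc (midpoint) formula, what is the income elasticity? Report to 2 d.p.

-2.13

ΔQ = 383.7 − 193.7 = 190; midpoint Q̄ = (193.7 + 383.7)/2 = 288.7.
ΔI = 20600 − 28110 = -7510; midpoint Ī = (28110 + 20600)/2 = 24355.
η = (ΔQ/Q̄) ÷ (ΔI/Ī) = (190/288.7) ÷ (-7510/24355) = -2.13.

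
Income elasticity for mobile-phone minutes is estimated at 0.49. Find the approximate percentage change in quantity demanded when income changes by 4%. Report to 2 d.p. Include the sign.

%ΔQ ≈ η × %ΔI = 0.49 × 4% = 1.96%.

1.96%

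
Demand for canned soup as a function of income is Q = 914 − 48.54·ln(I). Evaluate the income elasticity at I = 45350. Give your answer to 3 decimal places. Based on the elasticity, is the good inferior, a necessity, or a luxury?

At I = 45350: Q = 393.546.
dQ/dI = -48.54/I = -0.00107034 at this income.
η = (dQ/dI)·(I/Q) = -0.00107034 × (45350/393.546) = -0.123.
Since η < 0, the good is an inferior good.

-0.123 (inferior good)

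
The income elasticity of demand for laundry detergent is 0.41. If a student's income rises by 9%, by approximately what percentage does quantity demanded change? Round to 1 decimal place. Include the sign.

3.7%

%ΔQ ≈ η × %ΔI = 0.41 × 9% = 3.7%.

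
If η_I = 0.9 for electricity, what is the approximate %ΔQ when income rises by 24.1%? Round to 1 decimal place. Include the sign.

%ΔQ ≈ η × %ΔI = 0.9 × 24.1% = 21.7%.

21.7%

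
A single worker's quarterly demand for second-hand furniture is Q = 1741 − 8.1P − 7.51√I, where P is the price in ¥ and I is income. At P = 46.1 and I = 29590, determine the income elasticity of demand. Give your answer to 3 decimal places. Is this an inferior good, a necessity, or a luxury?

-8.528 (inferior good)

At P = 46.1, I = 29590: Q = 75.739.
Holding P constant, ∂Q/∂I = -7.51/(2√I) = -0.0218292.
η_I = (∂Q/∂I)·(I/Q) = -0.0218292 × (29590/75.739) = -8.528.
Since η < 0, this is an inferior good.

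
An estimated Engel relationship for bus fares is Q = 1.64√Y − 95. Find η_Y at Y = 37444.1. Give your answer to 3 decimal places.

0.714

At Y = 37444.1: Q = 222.348.
dQ/dY = 1.64/(2√Y) = 0.00423762 at this income.
η = (dQ/dY)·(Y/Q) = 0.00423762 × (37444.1/222.348) = 0.714.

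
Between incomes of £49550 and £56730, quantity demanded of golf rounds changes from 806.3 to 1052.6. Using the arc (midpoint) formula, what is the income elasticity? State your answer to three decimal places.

1.961

ΔQ = 1052.6 − 806.3 = 246.3; midpoint Q̄ = (806.3 + 1052.6)/2 = 929.45.
ΔI = 56730 − 49550 = 7180; midpoint Ī = (49550 + 56730)/2 = 53140.
η = (ΔQ/Q̄) ÷ (ΔI/Ī) = (246.3/929.45) ÷ (7180/53140) = 1.961.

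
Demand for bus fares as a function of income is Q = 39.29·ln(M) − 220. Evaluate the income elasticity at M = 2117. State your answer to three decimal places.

At M = 2117: Q = 80.873.
dQ/dM = 39.29/M = 0.0185593 at this income.
η = (dQ/dM)·(M/Q) = 0.0185593 × (2117/80.873) = 0.486.

0.486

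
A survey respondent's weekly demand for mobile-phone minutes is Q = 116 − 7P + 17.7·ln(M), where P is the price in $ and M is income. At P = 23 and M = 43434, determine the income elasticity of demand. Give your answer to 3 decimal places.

0.123

At P = 23, M = 43434: Q = 144.018.
Holding P constant, ∂Q/∂M = 17.7/M = 0.000407515.
η_M = (∂Q/∂M)·(M/Q) = 0.000407515 × (43434/144.018) = 0.123.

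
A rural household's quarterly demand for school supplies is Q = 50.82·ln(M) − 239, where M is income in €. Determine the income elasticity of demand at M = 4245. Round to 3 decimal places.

At M = 4245: Q = 185.525.
dQ/dM = 50.82/M = 0.0119717 at this income.
η = (dQ/dM)·(M/Q) = 0.0119717 × (4245/185.525) = 0.274.

0.274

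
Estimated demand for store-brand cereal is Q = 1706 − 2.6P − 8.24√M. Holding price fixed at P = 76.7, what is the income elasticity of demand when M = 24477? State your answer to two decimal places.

At P = 76.7, M = 24477: Q = 217.422.
Holding P constant, ∂Q/∂M = -8.24/(2√M) = -0.0263341.
η_M = (∂Q/∂M)·(M/Q) = -0.0263341 × (24477/217.422) = -2.96.

-2.96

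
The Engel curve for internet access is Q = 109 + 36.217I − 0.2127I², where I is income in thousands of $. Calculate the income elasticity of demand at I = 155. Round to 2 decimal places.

-7.52

At I = 155: Q = 612.5175.
dQ/dI = 36.217 − 0.4254I = -29.72000.
η = (dQ/dI)·(I/Q) = -29.72000 × (155/612.5175) = -7.52.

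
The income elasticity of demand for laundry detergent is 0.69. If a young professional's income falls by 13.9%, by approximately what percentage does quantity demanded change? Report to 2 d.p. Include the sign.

-9.59%

%ΔQ ≈ η × %ΔI = 0.69 × (-13.9%) = -9.59%.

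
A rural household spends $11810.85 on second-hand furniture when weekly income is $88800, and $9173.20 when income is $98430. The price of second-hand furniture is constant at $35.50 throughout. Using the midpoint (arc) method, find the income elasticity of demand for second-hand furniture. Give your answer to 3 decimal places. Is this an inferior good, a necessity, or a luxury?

With a constant price, Q₁ = 11810.85/35.50 = 332.700 and Q₂ = 9173.20/35.50 = 258.400 (equivalently, work directly with expenditure since P cancels).
Midpoint %ΔQ = (9173.20 − 11810.85)/10492.03 = -0.25140; midpoint %ΔI = (98430 − 88800)/93615 = 0.10287.
η = -0.25140 / 0.10287 = -2.444.
η < 0 ⇒ inferior good.

-2.444 (inferior good)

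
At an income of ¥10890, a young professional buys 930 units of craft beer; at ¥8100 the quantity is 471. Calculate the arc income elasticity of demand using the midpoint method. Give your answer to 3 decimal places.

2.230

ΔQ = 471 − 930 = -459; midpoint Q̄ = (930 + 471)/2 = 700.5.
ΔI = 8100 − 10890 = -2790; midpoint Ī = (10890 + 8100)/2 = 9495.
η = (ΔQ/Q̄) ÷ (ΔI/Ī) = (-459/700.5) ÷ (-2790/9495) = 2.230.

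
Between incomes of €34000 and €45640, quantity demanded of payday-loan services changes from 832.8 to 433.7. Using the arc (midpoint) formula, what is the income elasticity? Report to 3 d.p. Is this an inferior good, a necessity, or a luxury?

ΔQ = 433.7 − 832.8 = -399.1; midpoint Q̄ = (832.8 + 433.7)/2 = 633.25.
ΔI = 45640 − 34000 = 11640; midpoint Ī = (34000 + 45640)/2 = 39820.
η = (ΔQ/Q̄) ÷ (ΔI/Ī) = (-399.1/633.25) ÷ (11640/39820) = -2.156.
η < 0 ⇒ inferior good.

-2.156 (inferior good)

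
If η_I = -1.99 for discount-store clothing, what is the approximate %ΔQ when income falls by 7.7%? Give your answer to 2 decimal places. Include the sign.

%ΔQ ≈ η × %ΔI = -1.99 × (-7.7%) = 15.32%.

15.32%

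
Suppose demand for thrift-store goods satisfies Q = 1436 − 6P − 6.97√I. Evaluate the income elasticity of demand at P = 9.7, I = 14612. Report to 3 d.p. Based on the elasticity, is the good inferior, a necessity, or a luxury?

At P = 9.7, I = 14612: Q = 535.266.
Holding P constant, ∂Q/∂I = -6.97/(2√I) = -0.0288302.
η_I = (∂Q/∂I)·(I/Q) = -0.0288302 × (14612/535.266) = -0.787.
Since η < 0, this is an inferior good.

-0.787 (inferior good)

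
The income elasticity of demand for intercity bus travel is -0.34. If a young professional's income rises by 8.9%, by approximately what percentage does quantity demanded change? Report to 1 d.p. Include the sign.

-3.0%

%ΔQ ≈ η × %ΔI = -0.34 × 8.9% = -3.0%.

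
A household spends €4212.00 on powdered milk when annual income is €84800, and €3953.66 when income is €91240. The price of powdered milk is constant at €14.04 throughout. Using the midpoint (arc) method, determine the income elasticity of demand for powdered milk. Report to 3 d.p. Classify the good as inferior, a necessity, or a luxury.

-0.865 (inferior good)

With a constant price, Q₁ = 4212.00/14.04 = 300.000 and Q₂ = 3953.66/14.04 = 281.600 (equivalently, work directly with expenditure since P cancels).
Midpoint %ΔQ = (3953.66 − 4212.00)/4082.83 = -0.06327; midpoint %ΔI = (91240 − 84800)/88020 = 0.07317.
η = -0.06327 / 0.07317 = -0.865.
η < 0 ⇒ inferior good.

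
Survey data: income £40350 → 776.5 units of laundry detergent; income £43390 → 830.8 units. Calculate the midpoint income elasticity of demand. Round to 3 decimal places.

0.931

ΔQ = 830.8 − 776.5 = 54.3; midpoint Q̄ = (776.5 + 830.8)/2 = 803.65.
ΔI = 43390 − 40350 = 3040; midpoint Ī = (40350 + 43390)/2 = 41870.
η = (ΔQ/Q̄) ÷ (ΔI/Ī) = (54.3/803.65) ÷ (3040/41870) = 0.931.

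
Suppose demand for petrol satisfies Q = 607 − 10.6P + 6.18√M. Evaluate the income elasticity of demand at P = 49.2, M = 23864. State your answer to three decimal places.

0.459

At P = 49.2, M = 23864: Q = 1040.165.
Holding P constant, ∂Q/∂M = 6.18/(2√M) = 0.0200026.
η_M = (∂Q/∂M)·(M/Q) = 0.0200026 × (23864/1040.165) = 0.459.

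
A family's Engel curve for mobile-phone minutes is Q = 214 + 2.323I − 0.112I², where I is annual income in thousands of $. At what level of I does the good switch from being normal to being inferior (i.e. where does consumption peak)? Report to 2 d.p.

10.37

dQ/dI = 2.323 − 0.224I.
The good is inferior where dQ/dI < 0. Setting dQ/dI = 0 gives I = 2.323 / 0.224 = 10.37.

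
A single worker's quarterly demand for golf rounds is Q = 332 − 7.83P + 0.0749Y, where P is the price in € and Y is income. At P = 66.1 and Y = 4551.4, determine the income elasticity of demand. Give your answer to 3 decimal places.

2.195

At P = 66.1, Y = 4551.4: Q = 155.337.
Holding P constant, ∂Q/∂Y = 0.0749.
η_Y = (∂Q/∂Y)·(Y/Q) = 0.0749 × (4551.4/155.337) = 2.195.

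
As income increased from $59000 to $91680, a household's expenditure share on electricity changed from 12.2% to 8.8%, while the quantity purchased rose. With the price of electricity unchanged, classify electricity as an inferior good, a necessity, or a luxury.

Quantity rises but the budget share falls as income rises, so 0 < η < 1.

necessity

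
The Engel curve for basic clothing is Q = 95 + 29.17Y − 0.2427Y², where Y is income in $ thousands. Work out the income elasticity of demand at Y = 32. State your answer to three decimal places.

At Y = 32: Q = 779.9152.
dQ/dY = 29.17 − 0.4854Y = 13.63720.
η = (dQ/dY)·(Y/Q) = 13.63720 × (32/779.9152) = 0.560.

0.560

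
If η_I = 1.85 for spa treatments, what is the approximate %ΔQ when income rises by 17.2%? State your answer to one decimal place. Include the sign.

31.8%

%ΔQ ≈ η × %ΔI = 1.85 × 17.2% = 31.8%.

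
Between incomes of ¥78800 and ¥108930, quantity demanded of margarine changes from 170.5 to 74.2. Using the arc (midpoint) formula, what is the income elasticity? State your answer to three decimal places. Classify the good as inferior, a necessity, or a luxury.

ΔQ = 74.2 − 170.5 = -96.3; midpoint Q̄ = (170.5 + 74.2)/2 = 122.35.
ΔI = 108930 − 78800 = 30130; midpoint Ī = (78800 + 108930)/2 = 93865.
η = (ΔQ/Q̄) ÷ (ΔI/Ī) = (-96.3/122.35) ÷ (30130/93865) = -2.452.
η < 0 ⇒ inferior good.

-2.452 (inferior good)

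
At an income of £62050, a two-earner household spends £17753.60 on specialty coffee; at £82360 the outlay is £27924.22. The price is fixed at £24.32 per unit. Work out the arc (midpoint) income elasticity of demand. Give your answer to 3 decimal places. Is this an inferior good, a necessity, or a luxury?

With a constant price, Q₁ = 17753.60/24.32 = 730.000 and Q₂ = 27924.22/24.32 = 1148.200 (equivalently, work directly with expenditure since P cancels).
Midpoint %ΔQ = (27924.22 − 17753.60)/22838.91 = 0.44532; midpoint %ΔI = (82360 − 62050)/72205 = 0.28128.
η = 0.44532 / 0.28128 = 1.583.
η > 1 ⇒ luxury.

1.583 (luxury)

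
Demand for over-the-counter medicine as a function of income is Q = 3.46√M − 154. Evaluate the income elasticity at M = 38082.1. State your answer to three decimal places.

At M = 38082.1: Q = 521.206.
dQ/dM = 3.46/(2√M) = 0.00886514 at this income.
η = (dQ/dM)·(M/Q) = 0.00886514 × (38082.1/521.206) = 0.648.

0.648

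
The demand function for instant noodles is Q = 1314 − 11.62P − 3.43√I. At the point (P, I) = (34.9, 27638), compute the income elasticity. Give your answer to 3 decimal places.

At P = 34.9, I = 27638: Q = 338.235.
Holding P constant, ∂Q/∂I = -3.43/(2√I) = -0.010316.
η_I = (∂Q/∂I)·(I/Q) = -0.010316 × (27638/338.235) = -0.843.

-0.843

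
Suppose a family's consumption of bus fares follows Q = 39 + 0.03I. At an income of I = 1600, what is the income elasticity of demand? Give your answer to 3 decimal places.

0.552

At I = 1600: Q = 87.000.
dQ/dI = 0.03.
η = (dQ/dI)·(I/Q) = 0.03 × (1600/87.000) = 0.552.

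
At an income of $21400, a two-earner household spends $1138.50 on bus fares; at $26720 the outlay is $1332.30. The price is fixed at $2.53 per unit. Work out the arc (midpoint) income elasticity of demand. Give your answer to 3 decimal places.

With a constant price, Q₁ = 1138.50/2.53 = 450.000 and Q₂ = 1332.30/2.53 = 526.601 (equivalently, work directly with expenditure since P cancels).
Midpoint %ΔQ = (1332.30 − 1138.50)/1235.40 = 0.15687; midpoint %ΔI = (26720 − 21400)/24060 = 0.22111.
η = 0.15687 / 0.22111 = 0.709.

0.709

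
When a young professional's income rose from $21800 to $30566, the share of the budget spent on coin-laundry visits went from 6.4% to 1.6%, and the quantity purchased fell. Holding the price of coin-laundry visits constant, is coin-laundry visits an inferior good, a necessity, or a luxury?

Quantity demanded falls as income rises, so η < 0.

inferior good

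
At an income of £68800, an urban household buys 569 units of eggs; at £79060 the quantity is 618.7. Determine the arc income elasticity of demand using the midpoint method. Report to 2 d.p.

0.60

ΔQ = 618.7 − 569 = 49.7; midpoint Q̄ = (569 + 618.7)/2 = 593.85.
ΔI = 79060 − 68800 = 10260; midpoint Ī = (68800 + 79060)/2 = 73930.
η = (ΔQ/Q̄) ÷ (ΔI/Ī) = (49.7/593.85) ÷ (10260/73930) = 0.60.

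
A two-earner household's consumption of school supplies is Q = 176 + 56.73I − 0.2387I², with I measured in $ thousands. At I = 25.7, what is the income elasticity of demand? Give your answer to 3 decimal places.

0.774

At I = 25.7: Q = 1476.3020.
dQ/dI = 56.73 − 0.4774I = 44.46082.
η = (dQ/dI)·(I/Q) = 44.46082 × (25.7/1476.3020) = 0.774.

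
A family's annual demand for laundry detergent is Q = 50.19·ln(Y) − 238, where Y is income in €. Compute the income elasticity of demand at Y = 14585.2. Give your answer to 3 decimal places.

0.206

At Y = 14585.2: Q = 243.210.
dQ/dY = 50.19/Y = 0.00344116 at this income.
η = (dQ/dY)·(Y/Q) = 0.00344116 × (14585.2/243.210) = 0.206.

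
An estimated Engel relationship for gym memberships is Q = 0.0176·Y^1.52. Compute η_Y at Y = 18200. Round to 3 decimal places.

For Q = A·Y^β the income elasticity is constant and equal to β.
Here β = 1.52, so η = 1.520.

1.520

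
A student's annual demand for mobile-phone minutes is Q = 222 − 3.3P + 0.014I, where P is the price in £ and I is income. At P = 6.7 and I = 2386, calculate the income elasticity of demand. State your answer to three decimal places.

At P = 6.7, I = 2386: Q = 233.294.
Holding P constant, ∂Q/∂I = 0.014.
η_I = (∂Q/∂I)·(I/Q) = 0.014 × (2386/233.294) = 0.143.

0.143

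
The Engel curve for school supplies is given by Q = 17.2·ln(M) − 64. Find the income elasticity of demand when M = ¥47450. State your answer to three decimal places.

At M = 47450: Q = 121.200.
dQ/dM = 17.2/M = 0.000362487 at this income.
η = (dQ/dM)·(M/Q) = 0.000362487 × (47450/121.200) = 0.142.

0.142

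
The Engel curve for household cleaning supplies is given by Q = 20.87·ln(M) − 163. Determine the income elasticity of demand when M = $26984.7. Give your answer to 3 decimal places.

At M = 26984.7: Q = 49.937.
dQ/dM = 20.87/M = 0.000773401 at this income.
η = (dQ/dM)·(M/Q) = 0.000773401 × (26984.7/49.937) = 0.418.

0.418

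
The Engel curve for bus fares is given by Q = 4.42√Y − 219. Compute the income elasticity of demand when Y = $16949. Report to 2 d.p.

At Y = 16949: Q = 356.432.
dQ/dY = 4.42/(2√Y) = 0.0169754 at this income.
η = (dQ/dY)·(Y/Q) = 0.0169754 × (16949/356.432) = 0.81.

0.81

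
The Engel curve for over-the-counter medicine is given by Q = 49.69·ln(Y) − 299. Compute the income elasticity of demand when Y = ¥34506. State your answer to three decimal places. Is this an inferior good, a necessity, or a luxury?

At Y = 34506: Q = 220.205.
dQ/dY = 49.69/Y = 0.00144004 at this income.
η = (dQ/dY)·(Y/Q) = 0.00144004 × (34506/220.205) = 0.226.
Since 0 < η < 1, the good is a necessity.

0.226 (necessity)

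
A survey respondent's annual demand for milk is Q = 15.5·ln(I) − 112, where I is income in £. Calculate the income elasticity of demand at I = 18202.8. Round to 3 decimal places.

0.387

At I = 18202.8: Q = 40.045.
dQ/dI = 15.5/I = 0.000851517 at this income.
η = (dQ/dI)·(I/Q) = 0.000851517 × (18202.8/40.045) = 0.387.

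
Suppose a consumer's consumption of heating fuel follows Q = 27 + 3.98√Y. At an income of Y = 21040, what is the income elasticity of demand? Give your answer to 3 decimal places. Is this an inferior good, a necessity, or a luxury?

At Y = 21040: Q = 604.306.
dQ/dY = 3.98/(2√Y) = 0.0137192 at this income.
η = (dQ/dY)·(Y/Q) = 0.0137192 × (21040/604.306) = 0.478.
Since 0 < η < 1, the good is a necessity.

0.478 (necessity)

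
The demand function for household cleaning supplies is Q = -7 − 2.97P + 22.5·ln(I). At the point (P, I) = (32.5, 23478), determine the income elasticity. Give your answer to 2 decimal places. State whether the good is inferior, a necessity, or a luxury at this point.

0.18 (necessity)

At P = 32.5, I = 23478: Q = 122.911.
Holding P constant, ∂Q/∂I = 22.5/I = 0.000958344.
η_I = (∂Q/∂I)·(I/Q) = 0.000958344 × (23478/122.911) = 0.18.
Since 0 < η < 1, this is a necessity.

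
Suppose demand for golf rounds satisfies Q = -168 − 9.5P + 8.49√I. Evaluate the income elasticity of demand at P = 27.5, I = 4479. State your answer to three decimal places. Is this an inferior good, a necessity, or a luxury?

2.045 (luxury)

At P = 27.5, I = 4479: Q = 138.946.
Holding P constant, ∂Q/∂I = 8.49/(2√I) = 0.0634289.
η_I = (∂Q/∂I)·(I/Q) = 0.0634289 × (4479/138.946) = 2.045.
Since η > 1, this is a luxury.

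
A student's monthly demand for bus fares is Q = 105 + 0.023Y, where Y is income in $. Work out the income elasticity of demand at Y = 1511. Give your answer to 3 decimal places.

0.249

At Y = 1511: Q = 139.753.
dQ/dY = 0.023.
η = (dQ/dY)·(Y/Q) = 0.023 × (1511/139.753) = 0.249.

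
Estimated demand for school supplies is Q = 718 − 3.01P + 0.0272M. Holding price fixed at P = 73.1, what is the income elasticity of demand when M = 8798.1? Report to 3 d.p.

At P = 73.1, M = 8798.1: Q = 737.277.
Holding P constant, ∂Q/∂M = 0.0272.
η_M = (∂Q/∂M)·(M/Q) = 0.0272 × (8798.1/737.277) = 0.325.

0.325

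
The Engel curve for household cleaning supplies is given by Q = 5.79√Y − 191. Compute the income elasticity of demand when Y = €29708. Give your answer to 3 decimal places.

At Y = 29708: Q = 806.965.
dQ/dY = 5.79/(2√Y) = 0.0167962 at this income.
η = (dQ/dY)·(Y/Q) = 0.0167962 × (29708/806.965) = 0.618.

0.618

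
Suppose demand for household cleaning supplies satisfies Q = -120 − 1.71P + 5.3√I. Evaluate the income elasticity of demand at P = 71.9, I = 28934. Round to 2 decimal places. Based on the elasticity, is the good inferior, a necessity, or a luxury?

0.68 (necessity)

At P = 71.9, I = 28934: Q = 658.581.
Holding P constant, ∂Q/∂I = 5.3/(2√I) = 0.0155791.
η_I = (∂Q/∂I)·(I/Q) = 0.0155791 × (28934/658.581) = 0.68.
Since 0 < η < 1, this is a necessity.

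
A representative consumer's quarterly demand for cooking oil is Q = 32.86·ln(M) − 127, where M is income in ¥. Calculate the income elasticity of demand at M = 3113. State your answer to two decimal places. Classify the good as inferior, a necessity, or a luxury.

At M = 3113: Q = 137.304.
dQ/dM = 32.86/M = 0.0105557 at this income.
η = (dQ/dM)·(M/Q) = 0.0105557 × (3113/137.304) = 0.24.
Since 0 < η < 1, the good is a necessity.

0.24 (necessity)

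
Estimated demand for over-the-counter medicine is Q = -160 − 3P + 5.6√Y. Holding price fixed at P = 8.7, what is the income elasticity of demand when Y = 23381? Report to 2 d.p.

At P = 8.7, Y = 23381: Q = 670.187.
Holding P constant, ∂Q/∂Y = 5.6/(2√Y) = 0.0183116.
η_Y = (∂Q/∂Y)·(Y/Q) = 0.0183116 × (23381/670.187) = 0.64.

0.64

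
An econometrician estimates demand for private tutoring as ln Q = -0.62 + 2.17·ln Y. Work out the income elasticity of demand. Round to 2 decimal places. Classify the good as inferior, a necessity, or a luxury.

2.17 (luxury)

In a log-linear demand, the coefficient on ln Y is the income elasticity.
So η = 2.17.
η > 1 ⇒ luxury.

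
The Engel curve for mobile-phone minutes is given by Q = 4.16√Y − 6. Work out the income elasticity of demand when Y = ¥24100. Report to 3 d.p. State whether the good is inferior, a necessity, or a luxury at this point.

0.505 (necessity)

At Y = 24100: Q = 639.806.
dQ/dY = 4.16/(2√Y) = 0.0133985 at this income.
η = (dQ/dY)·(Y/Q) = 0.0133985 × (24100/639.806) = 0.505.
Since 0 < η < 1, the good is a necessity.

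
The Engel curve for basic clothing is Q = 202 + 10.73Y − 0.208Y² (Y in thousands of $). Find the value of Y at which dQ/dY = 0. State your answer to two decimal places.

25.79

dQ/dY = 10.73 − 0.416Y.
The good is inferior where dQ/dY < 0. Setting dQ/dY = 0 gives Y = 10.73 / 0.416 = 25.79.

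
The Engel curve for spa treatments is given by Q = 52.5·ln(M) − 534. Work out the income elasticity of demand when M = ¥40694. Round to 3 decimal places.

2.260

At M = 40694: Q = 23.226.
dQ/dM = 52.5/M = 0.00129012 at this income.
η = (dQ/dM)·(M/Q) = 0.00129012 × (40694/23.226) = 2.260.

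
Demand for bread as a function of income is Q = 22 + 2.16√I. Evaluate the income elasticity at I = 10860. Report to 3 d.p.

At I = 10860: Q = 247.096.
dQ/dI = 2.16/(2√I) = 0.0103636 at this income.
η = (dQ/dI)·(I/Q) = 0.0103636 × (10860/247.096) = 0.455.

0.455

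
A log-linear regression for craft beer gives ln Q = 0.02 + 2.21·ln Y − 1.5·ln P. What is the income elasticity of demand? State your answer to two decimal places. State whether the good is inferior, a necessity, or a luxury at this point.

In a log-linear demand, the coefficient on ln Y is the income elasticity.
So η = 2.21.
η > 1 ⇒ luxury.

2.21 (luxury)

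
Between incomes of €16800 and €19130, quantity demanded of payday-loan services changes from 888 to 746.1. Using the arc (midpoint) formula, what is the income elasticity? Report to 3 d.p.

-1.339

ΔQ = 746.1 − 888 = -141.9; midpoint Q̄ = (888 + 746.1)/2 = 817.05.
ΔI = 19130 − 16800 = 2330; midpoint Ī = (16800 + 19130)/2 = 17965.
η = (ΔQ/Q̄) ÷ (ΔI/Ī) = (-141.9/817.05) ÷ (2330/17965) = -1.339.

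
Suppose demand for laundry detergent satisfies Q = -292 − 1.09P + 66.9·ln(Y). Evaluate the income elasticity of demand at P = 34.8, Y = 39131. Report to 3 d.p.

At P = 34.8, Y = 39131: Q = 377.513.
Holding P constant, ∂Q/∂Y = 66.9/Y = 0.00170964.
η_Y = (∂Q/∂Y)·(Y/Q) = 0.00170964 × (39131/377.513) = 0.177.

0.177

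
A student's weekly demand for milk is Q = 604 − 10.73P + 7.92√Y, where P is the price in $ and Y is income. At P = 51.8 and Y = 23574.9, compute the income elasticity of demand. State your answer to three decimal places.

At P = 51.8, Y = 23574.9: Q = 1264.232.
Holding P constant, ∂Q/∂Y = 7.92/(2√Y) = 0.0257911.
η_Y = (∂Q/∂Y)·(Y/Q) = 0.0257911 × (23574.9/1264.232) = 0.481.

0.481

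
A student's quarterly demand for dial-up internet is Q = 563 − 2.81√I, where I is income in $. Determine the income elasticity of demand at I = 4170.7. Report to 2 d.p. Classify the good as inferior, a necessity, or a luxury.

At I = 4170.7: Q = 381.528.
dQ/dI = -2.81/(2√I) = -0.0217556 at this income.
η = (dQ/dI)·(I/Q) = -0.0217556 × (4170.7/381.528) = -0.24.
Since η < 0, the good is an inferior good.

-0.24 (inferior good)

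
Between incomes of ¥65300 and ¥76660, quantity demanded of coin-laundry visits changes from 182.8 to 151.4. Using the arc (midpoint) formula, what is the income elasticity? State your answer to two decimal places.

ΔQ = 151.4 − 182.8 = -31.4; midpoint Q̄ = (182.8 + 151.4)/2 = 167.1.
ΔI = 76660 − 65300 = 11360; midpoint Ī = (65300 + 76660)/2 = 70980.
η = (ΔQ/Q̄) ÷ (ΔI/Ī) = (-31.4/167.1) ÷ (11360/70980) = -1.17.

-1.17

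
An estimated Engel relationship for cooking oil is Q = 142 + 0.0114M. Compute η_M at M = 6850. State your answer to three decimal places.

0.355

At M = 6850: Q = 220.090.
dQ/dM = 0.0114.
η = (dQ/dM)·(M/Q) = 0.0114 × (6850/220.090) = 0.355.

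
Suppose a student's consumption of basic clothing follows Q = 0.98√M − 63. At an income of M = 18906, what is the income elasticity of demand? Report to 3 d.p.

0.939

At M = 18906: Q = 71.749.
dQ/dM = 0.98/(2√M) = 0.00356366 at this income.
η = (dQ/dM)·(M/Q) = 0.00356366 × (18906/71.749) = 0.939.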